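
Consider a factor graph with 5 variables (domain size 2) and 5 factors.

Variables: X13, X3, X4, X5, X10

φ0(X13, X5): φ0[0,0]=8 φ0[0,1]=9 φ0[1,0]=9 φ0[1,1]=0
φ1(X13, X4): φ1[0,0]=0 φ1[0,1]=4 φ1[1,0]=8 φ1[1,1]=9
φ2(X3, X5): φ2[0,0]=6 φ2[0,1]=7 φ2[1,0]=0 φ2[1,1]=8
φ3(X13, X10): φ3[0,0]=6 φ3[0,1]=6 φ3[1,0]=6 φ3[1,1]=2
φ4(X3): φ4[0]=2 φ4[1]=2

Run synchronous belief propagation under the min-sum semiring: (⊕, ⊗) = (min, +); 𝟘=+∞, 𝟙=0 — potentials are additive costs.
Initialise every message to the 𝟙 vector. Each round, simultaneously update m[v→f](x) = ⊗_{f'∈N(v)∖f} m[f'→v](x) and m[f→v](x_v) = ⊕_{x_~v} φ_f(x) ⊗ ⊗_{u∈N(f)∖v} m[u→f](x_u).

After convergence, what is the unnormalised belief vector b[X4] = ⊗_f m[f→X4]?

init: all messages = 𝟙 over 2 values
r1 m[φ0→X13] = [8, 0]
r1 m[φ0→X5] = [8, 0]
r1 m[φ1→X13] = [0, 8]
r1 m[φ1→X4] = [0, 4]
r1 m[φ2→X3] = [6, 0]
r1 m[φ2→X5] = [0, 7]
r1 m[φ3→X13] = [6, 2]
r1 m[φ3→X10] = [6, 2]
r1 m[φ4→X3] = [2, 2]
r1 m[X13→φ0] = [0, 0]
r1 m[X13→φ1] = [0, 0]
r1 m[X13→φ3] = [0, 0]
r1 m[X3→φ2] = [0, 0]
r1 m[X3→φ4] = [0, 0]
r1 m[X4→φ1] = [0, 0]
r1 m[X5→φ0] = [0, 0]
r1 m[X5→φ2] = [0, 0]
r1 m[X10→φ3] = [0, 0]
r2 m[φ0→X13] = [8, 0]
r2 m[φ0→X5] = [8, 0]
r2 m[φ1→X13] = [0, 8]
r2 m[φ1→X4] = [0, 4]
r2 m[φ2→X3] = [6, 0]
r2 m[φ2→X5] = [0, 7]
r2 m[φ3→X13] = [6, 2]
r2 m[φ3→X10] = [6, 2]
r2 m[φ4→X3] = [2, 2]
r2 m[X13→φ0] = [6, 10]
r2 m[X13→φ1] = [14, 2]
r2 m[X13→φ3] = [8, 8]
r2 m[X3→φ2] = [2, 2]
r2 m[X3→φ4] = [6, 0]
r2 m[X4→φ1] = [0, 0]
r2 m[X5→φ0] = [0, 7]
r2 m[X5→φ2] = [8, 0]
r2 m[X10→φ3] = [0, 0]
r3 m[φ0→X13] = [8, 7]
r3 m[φ0→X5] = [14, 10]
r3 m[φ1→X13] = [0, 8]
r3 m[φ1→X4] = [10, 11]
r3 m[φ2→X3] = [7, 8]
r3 m[φ2→X5] = [2, 9]
r3 m[φ3→X13] = [6, 2]
r3 m[φ3→X10] = [14, 10]
r3 m[φ4→X3] = [2, 2]
r3 m[X13→φ0] = [6, 10]
r3 m[X13→φ1] = [14, 2]
r3 m[X13→φ3] = [8, 8]
r3 m[X3→φ2] = [2, 2]
r3 m[X3→φ4] = [6, 0]
r3 m[X4→φ1] = [0, 0]
r3 m[X5→φ0] = [0, 7]
r3 m[X5→φ2] = [8, 0]
r3 m[X10→φ3] = [0, 0]
r4 m[φ0→X13] = [8, 7]
r4 m[φ0→X5] = [14, 10]
r4 m[φ1→X13] = [0, 8]
r4 m[φ1→X4] = [10, 11]
r4 m[φ2→X3] = [7, 8]
r4 m[φ2→X5] = [2, 9]
r4 m[φ3→X13] = [6, 2]
r4 m[φ3→X10] = [14, 10]
r4 m[φ4→X3] = [2, 2]
r4 m[X13→φ0] = [6, 10]
r4 m[X13→φ1] = [14, 9]
r4 m[X13→φ3] = [8, 15]
r4 m[X3→φ2] = [2, 2]
r4 m[X3→φ4] = [7, 8]
r4 m[X4→φ1] = [0, 0]
r4 m[X5→φ0] = [2, 9]
r4 m[X5→φ2] = [14, 10]
r4 m[X10→φ3] = [0, 0]
r5 m[φ0→X13] = [10, 9]
r5 m[φ0→X5] = [14, 10]
r5 m[φ1→X13] = [0, 8]
r5 m[φ1→X4] = [14, 18]
r5 m[φ2→X3] = [17, 14]
r5 m[φ2→X5] = [2, 9]
r5 m[φ3→X13] = [6, 2]
r5 m[φ3→X10] = [14, 14]
r5 m[φ4→X3] = [2, 2]
r5 m[X13→φ0] = [6, 10]
r5 m[X13→φ1] = [14, 9]
r5 m[X13→φ3] = [8, 15]
r5 m[X3→φ2] = [2, 2]
r5 m[X3→φ4] = [7, 8]
r5 m[X4→φ1] = [0, 0]
r5 m[X5→φ0] = [2, 9]
r5 m[X5→φ2] = [14, 10]
r5 m[X10→φ3] = [0, 0]
r6 m[φ0→X13] = [10, 9]
r6 m[φ0→X5] = [14, 10]
r6 m[φ1→X13] = [0, 8]
r6 m[φ1→X4] = [14, 18]
r6 m[φ2→X3] = [17, 14]
r6 m[φ2→X5] = [2, 9]
r6 m[φ3→X13] = [6, 2]
r6 m[φ3→X10] = [14, 14]
r6 m[φ4→X3] = [2, 2]
r6 m[X13→φ0] = [6, 10]
r6 m[X13→φ1] = [16, 11]
r6 m[X13→φ3] = [10, 17]
r6 m[X3→φ2] = [2, 2]
r6 m[X3→φ4] = [17, 14]
r6 m[X4→φ1] = [0, 0]
r6 m[X5→φ0] = [2, 9]
r6 m[X5→φ2] = [14, 10]
r6 m[X10→φ3] = [0, 0]
r7 m[φ0→X13] = [10, 9]
r7 m[φ0→X5] = [14, 10]
r7 m[φ1→X13] = [0, 8]
r7 m[φ1→X4] = [16, 20]
r7 m[φ2→X3] = [17, 14]
r7 m[φ2→X5] = [2, 9]
r7 m[φ3→X13] = [6, 2]
r7 m[φ3→X10] = [16, 16]
r7 m[φ4→X3] = [2, 2]
r7 m[X13→φ0] = [6, 10]
r7 m[X13→φ1] = [16, 11]
r7 m[X13→φ3] = [10, 17]
r7 m[X3→φ2] = [2, 2]
r7 m[X3→φ4] = [17, 14]
r7 m[X4→φ1] = [0, 0]
r7 m[X5→φ0] = [2, 9]
r7 m[X5→φ2] = [14, 10]
r7 m[X10→φ3] = [0, 0]
r8 m[φ0→X13] = [10, 9]
r8 m[φ0→X5] = [14, 10]
r8 m[φ1→X13] = [0, 8]
r8 m[φ1→X4] = [16, 20]
r8 m[φ2→X3] = [17, 14]
r8 m[φ2→X5] = [2, 9]
r8 m[φ3→X13] = [6, 2]
r8 m[φ3→X10] = [16, 16]
r8 m[φ4→X3] = [2, 2]
r8 m[X13→φ0] = [6, 10]
r8 m[X13→φ1] = [16, 11]
r8 m[X13→φ3] = [10, 17]
r8 m[X3→φ2] = [2, 2]
r8 m[X3→φ4] = [17, 14]
r8 m[X4→φ1] = [0, 0]
r8 m[X5→φ0] = [2, 9]
r8 m[X5→φ2] = [14, 10]
r8 m[X10→φ3] = [0, 0]
fixed point reached at round 8
b[X4] = ⊗ incoming = [16, 20]

b[X4] = [16, 20]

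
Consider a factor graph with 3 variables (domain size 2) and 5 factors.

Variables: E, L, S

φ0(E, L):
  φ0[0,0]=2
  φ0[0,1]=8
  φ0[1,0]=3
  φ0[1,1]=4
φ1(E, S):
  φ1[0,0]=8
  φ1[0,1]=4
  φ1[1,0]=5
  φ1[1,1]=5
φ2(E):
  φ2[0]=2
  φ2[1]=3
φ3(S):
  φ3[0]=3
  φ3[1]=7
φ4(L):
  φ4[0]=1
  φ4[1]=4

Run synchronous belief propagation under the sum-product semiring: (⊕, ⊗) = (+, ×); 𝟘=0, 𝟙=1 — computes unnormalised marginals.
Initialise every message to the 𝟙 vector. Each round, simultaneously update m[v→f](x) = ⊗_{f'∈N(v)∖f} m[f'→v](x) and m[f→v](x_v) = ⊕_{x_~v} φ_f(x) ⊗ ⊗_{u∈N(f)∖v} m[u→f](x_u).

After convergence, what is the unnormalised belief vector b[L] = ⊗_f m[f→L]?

b[L] = [658, 5728]

init: all messages = 𝟙 over 2 values
r1 m[φ0→E] = [10, 7]
r1 m[φ0→L] = [5, 12]
r1 m[φ1→E] = [12, 10]
r1 m[φ1→S] = [13, 9]
r1 m[φ2→E] = [2, 3]
r1 m[φ3→S] = [3, 7]
r1 m[φ4→L] = [1, 4]
r1 m[E→φ0] = [1, 1]
r1 m[E→φ1] = [1, 1]
r1 m[E→φ2] = [1, 1]
r1 m[L→φ0] = [1, 1]
r1 m[L→φ4] = [1, 1]
r1 m[S→φ1] = [1, 1]
r1 m[S→φ3] = [1, 1]
r2 m[φ0→E] = [10, 7]
r2 m[φ0→L] = [5, 12]
r2 m[φ1→E] = [12, 10]
r2 m[φ1→S] = [13, 9]
r2 m[φ2→E] = [2, 3]
r2 m[φ3→S] = [3, 7]
r2 m[φ4→L] = [1, 4]
r2 m[E→φ0] = [24, 30]
r2 m[E→φ1] = [20, 21]
r2 m[E→φ2] = [120, 70]
r2 m[L→φ0] = [1, 4]
r2 m[L→φ4] = [5, 12]
r2 m[S→φ1] = [3, 7]
r2 m[S→φ3] = [13, 9]
r3 m[φ0→E] = [34, 19]
r3 m[φ0→L] = [138, 312]
r3 m[φ1→E] = [52, 50]
r3 m[φ1→S] = [265, 185]
r3 m[φ2→E] = [2, 3]
r3 m[φ3→S] = [3, 7]
r3 m[φ4→L] = [1, 4]
r3 m[E→φ0] = [24, 30]
r3 m[E→φ1] = [20, 21]
r3 m[E→φ2] = [120, 70]
r3 m[L→φ0] = [1, 4]
r3 m[L→φ4] = [5, 12]
r3 m[S→φ1] = [3, 7]
r3 m[S→φ3] = [13, 9]
r4 m[φ0→E] = [34, 19]
r4 m[φ0→L] = [138, 312]
r4 m[φ1→E] = [52, 50]
r4 m[φ1→S] = [265, 185]
r4 m[φ2→E] = [2, 3]
r4 m[φ3→S] = [3, 7]
r4 m[φ4→L] = [1, 4]
r4 m[E→φ0] = [104, 150]
r4 m[E→φ1] = [68, 57]
r4 m[E→φ2] = [1768, 950]
r4 m[L→φ0] = [1, 4]
r4 m[L→φ4] = [138, 312]
r4 m[S→φ1] = [3, 7]
r4 m[S→φ3] = [265, 185]
r5 m[φ0→E] = [34, 19]
r5 m[φ0→L] = [658, 1432]
r5 m[φ1→E] = [52, 50]
r5 m[φ1→S] = [829, 557]
r5 m[φ2→E] = [2, 3]
r5 m[φ3→S] = [3, 7]
r5 m[φ4→L] = [1, 4]
r5 m[E→φ0] = [104, 150]
r5 m[E→φ1] = [68, 57]
r5 m[E→φ2] = [1768, 950]
r5 m[L→φ0] = [1, 4]
r5 m[L→φ4] = [138, 312]
r5 m[S→φ1] = [3, 7]
r5 m[S→φ3] = [265, 185]
r6 m[φ0→E] = [34, 19]
r6 m[φ0→L] = [658, 1432]
r6 m[φ1→E] = [52, 50]
r6 m[φ1→S] = [829, 557]
r6 m[φ2→E] = [2, 3]
r6 m[φ3→S] = [3, 7]
r6 m[φ4→L] = [1, 4]
r6 m[E→φ0] = [104, 150]
r6 m[E→φ1] = [68, 57]
r6 m[E→φ2] = [1768, 950]
r6 m[L→φ0] = [1, 4]
r6 m[L→φ4] = [658, 1432]
r6 m[S→φ1] = [3, 7]
r6 m[S→φ3] = [829, 557]
r7 m[φ0→E] = [34, 19]
r7 m[φ0→L] = [658, 1432]
r7 m[φ1→E] = [52, 50]
r7 m[φ1→S] = [829, 557]
r7 m[φ2→E] = [2, 3]
r7 m[φ3→S] = [3, 7]
r7 m[φ4→L] = [1, 4]
r7 m[E→φ0] = [104, 150]
r7 m[E→φ1] = [68, 57]
r7 m[E→φ2] = [1768, 950]
r7 m[L→φ0] = [1, 4]
r7 m[L→φ4] = [658, 1432]
r7 m[S→φ1] = [3, 7]
r7 m[S→φ3] = [829, 557]
fixed point reached at round 7
b[L] = ⊗ incoming = [658, 5728]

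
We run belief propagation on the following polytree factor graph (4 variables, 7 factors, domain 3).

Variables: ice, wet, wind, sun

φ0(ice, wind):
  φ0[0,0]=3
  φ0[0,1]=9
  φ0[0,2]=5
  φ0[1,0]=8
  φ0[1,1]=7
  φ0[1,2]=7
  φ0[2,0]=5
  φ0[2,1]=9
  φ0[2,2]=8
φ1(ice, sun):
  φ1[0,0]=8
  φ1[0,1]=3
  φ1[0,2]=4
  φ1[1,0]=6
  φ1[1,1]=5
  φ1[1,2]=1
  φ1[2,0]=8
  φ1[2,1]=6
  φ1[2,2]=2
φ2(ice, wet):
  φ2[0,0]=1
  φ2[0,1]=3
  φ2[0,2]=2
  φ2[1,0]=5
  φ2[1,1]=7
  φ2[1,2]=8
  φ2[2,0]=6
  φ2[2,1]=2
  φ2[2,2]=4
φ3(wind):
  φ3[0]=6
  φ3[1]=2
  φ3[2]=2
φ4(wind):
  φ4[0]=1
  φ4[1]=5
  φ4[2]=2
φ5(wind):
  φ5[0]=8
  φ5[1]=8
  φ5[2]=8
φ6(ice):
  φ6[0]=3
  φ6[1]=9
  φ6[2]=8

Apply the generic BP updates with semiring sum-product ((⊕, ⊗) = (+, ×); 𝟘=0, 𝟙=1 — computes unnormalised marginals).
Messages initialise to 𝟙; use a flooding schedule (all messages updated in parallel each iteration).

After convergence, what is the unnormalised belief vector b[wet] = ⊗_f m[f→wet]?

b[wet] = [1610688, 1332544, 1723904]

init: all messages = 𝟙 over 3 values
r1 m[φ0→ice] = [17, 22, 22]
r1 m[φ0→wind] = [16, 25, 20]
r1 m[φ1→ice] = [15, 12, 16]
r1 m[φ1→sun] = [22, 14, 7]
r1 m[φ2→ice] = [6, 20, 12]
r1 m[φ2→wet] = [12, 12, 14]
r1 m[φ3→wind] = [6, 2, 2]
r1 m[φ4→wind] = [1, 5, 2]
r1 m[φ5→wind] = [8, 8, 8]
r1 m[φ6→ice] = [3, 9, 8]
r1 m[ice→φ0] = [1, 1, 1]
r1 m[ice→φ1] = [1, 1, 1]
r1 m[ice→φ2] = [1, 1, 1]
r1 m[ice→φ6] = [1, 1, 1]
r1 m[wet→φ2] = [1, 1, 1]
r1 m[wind→φ0] = [1, 1, 1]
r1 m[wind→φ3] = [1, 1, 1]
r1 m[wind→φ4] = [1, 1, 1]
r1 m[wind→φ5] = [1, 1, 1]
r1 m[sun→φ1] = [1, 1, 1]
r2 m[φ0→ice] = [17, 22, 22]
r2 m[φ0→wind] = [16, 25, 20]
r2 m[φ1→ice] = [15, 12, 16]
r2 m[φ1→sun] = [22, 14, 7]
r2 m[φ2→ice] = [6, 20, 12]
r2 m[φ2→wet] = [12, 12, 14]
r2 m[φ3→wind] = [6, 2, 2]
r2 m[φ4→wind] = [1, 5, 2]
r2 m[φ5→wind] = [8, 8, 8]
r2 m[φ6→ice] = [3, 9, 8]
r2 m[ice→φ0] = [270, 2160, 1536]
r2 m[ice→φ1] = [306, 3960, 2112]
r2 m[ice→φ2] = [765, 2376, 2816]
r2 m[ice→φ6] = [1530, 5280, 4224]
r2 m[wet→φ2] = [1, 1, 1]
r2 m[wind→φ0] = [48, 80, 32]
r2 m[wind→φ3] = [128, 1000, 320]
r2 m[wind→φ4] = [768, 400, 320]
r2 m[wind→φ5] = [96, 250, 80]
r2 m[sun→φ1] = [1, 1, 1]
r3 m[φ0→ice] = [1024, 1168, 1216]
r3 m[φ0→wind] = [25770, 31374, 28758]
r3 m[φ1→ice] = [15, 12, 16]
r3 m[φ1→sun] = [43104, 33390, 9408]
r3 m[φ2→ice] = [6, 20, 12]
r3 m[φ2→wet] = [29541, 24559, 31802]
r3 m[φ3→wind] = [6, 2, 2]
r3 m[φ4→wind] = [1, 5, 2]
r3 m[φ5→wind] = [8, 8, 8]
r3 m[φ6→ice] = [3, 9, 8]
r3 m[ice→φ0] = [270, 2160, 1536]
r3 m[ice→φ1] = [306, 3960, 2112]
r3 m[ice→φ2] = [765, 2376, 2816]
r3 m[ice→φ6] = [1530, 5280, 4224]
r3 m[wet→φ2] = [1, 1, 1]
r3 m[wind→φ0] = [48, 80, 32]
r3 m[wind→φ3] = [128, 1000, 320]
r3 m[wind→φ4] = [768, 400, 320]
r3 m[wind→φ5] = [96, 250, 80]
r3 m[sun→φ1] = [1, 1, 1]
r4 m[φ0→ice] = [1024, 1168, 1216]
r4 m[φ0→wind] = [25770, 31374, 28758]
r4 m[φ1→ice] = [15, 12, 16]
r4 m[φ1→sun] = [43104, 33390, 9408]
r4 m[φ2→ice] = [6, 20, 12]
r4 m[φ2→wet] = [29541, 24559, 31802]
r4 m[φ3→wind] = [6, 2, 2]
r4 m[φ4→wind] = [1, 5, 2]
r4 m[φ5→wind] = [8, 8, 8]
r4 m[φ6→ice] = [3, 9, 8]
r4 m[ice→φ0] = [270, 2160, 1536]
r4 m[ice→φ1] = [18432, 210240, 116736]
r4 m[ice→φ2] = [46080, 126144, 155648]
r4 m[ice→φ6] = [92160, 280320, 233472]
r4 m[wet→φ2] = [1, 1, 1]
r4 m[wind→φ0] = [48, 80, 32]
r4 m[wind→φ3] = [206160, 1254960, 460128]
r4 m[wind→φ4] = [1236960, 501984, 460128]
r4 m[wind→φ5] = [154620, 313740, 115032]
r4 m[sun→φ1] = [1, 1, 1]
r5 m[φ0→ice] = [1024, 1168, 1216]
r5 m[φ0→wind] = [25770, 31374, 28758]
r5 m[φ1→ice] = [15, 12, 16]
r5 m[φ1→sun] = [2342784, 1806912, 517440]
r5 m[φ2→ice] = [6, 20, 12]
r5 m[φ2→wet] = [1610688, 1332544, 1723904]
r5 m[φ3→wind] = [6, 2, 2]
r5 m[φ4→wind] = [1, 5, 2]
r5 m[φ5→wind] = [8, 8, 8]
r5 m[φ6→ice] = [3, 9, 8]
r5 m[ice→φ0] = [270, 2160, 1536]
r5 m[ice→φ1] = [18432, 210240, 116736]
r5 m[ice→φ2] = [46080, 126144, 155648]
r5 m[ice→φ6] = [92160, 280320, 233472]
r5 m[wet→φ2] = [1, 1, 1]
r5 m[wind→φ0] = [48, 80, 32]
r5 m[wind→φ3] = [206160, 1254960, 460128]
r5 m[wind→φ4] = [1236960, 501984, 460128]
r5 m[wind→φ5] = [154620, 313740, 115032]
r5 m[sun→φ1] = [1, 1, 1]
r6 m[φ0→ice] = [1024, 1168, 1216]
r6 m[φ0→wind] = [25770, 31374, 28758]
r6 m[φ1→ice] = [15, 12, 16]
r6 m[φ1→sun] = [2342784, 1806912, 517440]
r6 m[φ2→ice] = [6, 20, 12]
r6 m[φ2→wet] = [1610688, 1332544, 1723904]
r6 m[φ3→wind] = [6, 2, 2]
r6 m[φ4→wind] = [1, 5, 2]
r6 m[φ5→wind] = [8, 8, 8]
r6 m[φ6→ice] = [3, 9, 8]
r6 m[ice→φ0] = [270, 2160, 1536]
r6 m[ice→φ1] = [18432, 210240, 116736]
r6 m[ice→φ2] = [46080, 126144, 155648]
r6 m[ice→φ6] = [92160, 280320, 233472]
r6 m[wet→φ2] = [1, 1, 1]
r6 m[wind→φ0] = [48, 80, 32]
r6 m[wind→φ3] = [206160, 1254960, 460128]
r6 m[wind→φ4] = [1236960, 501984, 460128]
r6 m[wind→φ5] = [154620, 313740, 115032]
r6 m[sun→φ1] = [1, 1, 1]
fixed point reached at round 6
b[wet] = ⊗ incoming = [1610688, 1332544, 1723904]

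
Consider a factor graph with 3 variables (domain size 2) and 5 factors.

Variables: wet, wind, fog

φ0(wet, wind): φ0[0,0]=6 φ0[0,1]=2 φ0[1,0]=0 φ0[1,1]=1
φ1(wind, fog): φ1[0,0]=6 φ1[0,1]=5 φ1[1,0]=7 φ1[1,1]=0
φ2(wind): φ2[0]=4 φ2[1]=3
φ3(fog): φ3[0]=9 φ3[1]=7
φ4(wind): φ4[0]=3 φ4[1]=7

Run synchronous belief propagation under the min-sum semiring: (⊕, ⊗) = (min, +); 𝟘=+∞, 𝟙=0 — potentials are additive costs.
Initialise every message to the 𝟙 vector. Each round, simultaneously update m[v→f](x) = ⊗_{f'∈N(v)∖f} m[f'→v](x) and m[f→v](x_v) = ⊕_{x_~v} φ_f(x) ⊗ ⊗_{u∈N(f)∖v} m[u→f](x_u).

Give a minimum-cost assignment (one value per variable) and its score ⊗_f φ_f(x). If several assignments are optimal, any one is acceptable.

assignment: (wet=1, wind=1, fog=1); score = 18

init: all messages = 𝟙 over 2 values
r1 m[φ0→wet] = [2, 0]
r1 m[φ0→wind] = [0, 1]
r1 m[φ1→wind] = [5, 0]
r1 m[φ1→fog] = [6, 0]
r1 m[φ2→wind] = [4, 3]
r1 m[φ3→fog] = [9, 7]
r1 m[φ4→wind] = [3, 7]
r1 m[wet→φ0] = [0, 0]
r1 m[wind→φ0] = [0, 0]
r1 m[wind→φ1] = [0, 0]
r1 m[wind→φ2] = [0, 0]
r1 m[wind→φ4] = [0, 0]
r1 m[fog→φ1] = [0, 0]
r1 m[fog→φ3] = [0, 0]
r2 m[φ0→wet] = [2, 0]
r2 m[φ0→wind] = [0, 1]
r2 m[φ1→wind] = [5, 0]
r2 m[φ1→fog] = [6, 0]
r2 m[φ2→wind] = [4, 3]
r2 m[φ3→fog] = [9, 7]
r2 m[φ4→wind] = [3, 7]
r2 m[wet→φ0] = [0, 0]
r2 m[wind→φ0] = [12, 10]
r2 m[wind→φ1] = [7, 11]
r2 m[wind→φ2] = [8, 8]
r2 m[wind→φ4] = [9, 4]
r2 m[fog→φ1] = [9, 7]
r2 m[fog→φ3] = [6, 0]
r3 m[φ0→wet] = [12, 11]
r3 m[φ0→wind] = [0, 1]
r3 m[φ1→wind] = [12, 7]
r3 m[φ1→fog] = [13, 11]
r3 m[φ2→wind] = [4, 3]
r3 m[φ3→fog] = [9, 7]
r3 m[φ4→wind] = [3, 7]
r3 m[wet→φ0] = [0, 0]
r3 m[wind→φ0] = [12, 10]
r3 m[wind→φ1] = [7, 11]
r3 m[wind→φ2] = [8, 8]
r3 m[wind→φ4] = [9, 4]
r3 m[fog→φ1] = [9, 7]
r3 m[fog→φ3] = [6, 0]
r4 m[φ0→wet] = [12, 11]
r4 m[φ0→wind] = [0, 1]
r4 m[φ1→wind] = [12, 7]
r4 m[φ1→fog] = [13, 11]
r4 m[φ2→wind] = [4, 3]
r4 m[φ3→fog] = [9, 7]
r4 m[φ4→wind] = [3, 7]
r4 m[wet→φ0] = [0, 0]
r4 m[wind→φ0] = [19, 17]
r4 m[wind→φ1] = [7, 11]
r4 m[wind→φ2] = [15, 15]
r4 m[wind→φ4] = [16, 11]
r4 m[fog→φ1] = [9, 7]
r4 m[fog→φ3] = [13, 11]
r5 m[φ0→wet] = [19, 18]
r5 m[φ0→wind] = [0, 1]
r5 m[φ1→wind] = [12, 7]
r5 m[φ1→fog] = [13, 11]
r5 m[φ2→wind] = [4, 3]
r5 m[φ3→fog] = [9, 7]
r5 m[φ4→wind] = [3, 7]
r5 m[wet→φ0] = [0, 0]
r5 m[wind→φ0] = [19, 17]
r5 m[wind→φ1] = [7, 11]
r5 m[wind→φ2] = [15, 15]
r5 m[wind→φ4] = [16, 11]
r5 m[fog→φ1] = [9, 7]
r5 m[fog→φ3] = [13, 11]
r6 m[φ0→wet] = [19, 18]
r6 m[φ0→wind] = [0, 1]
r6 m[φ1→wind] = [12, 7]
r6 m[φ1→fog] = [13, 11]
r6 m[φ2→wind] = [4, 3]
r6 m[φ3→fog] = [9, 7]
r6 m[φ4→wind] = [3, 7]
r6 m[wet→φ0] = [0, 0]
r6 m[wind→φ0] = [19, 17]
r6 m[wind→φ1] = [7, 11]
r6 m[wind→φ2] = [15, 15]
r6 m[wind→φ4] = [16, 11]
r6 m[fog→φ1] = [9, 7]
r6 m[fog→φ3] = [13, 11]
fixed point reached at round 6
traceback from wet: (wet=1, wind=1, fog=1), score=18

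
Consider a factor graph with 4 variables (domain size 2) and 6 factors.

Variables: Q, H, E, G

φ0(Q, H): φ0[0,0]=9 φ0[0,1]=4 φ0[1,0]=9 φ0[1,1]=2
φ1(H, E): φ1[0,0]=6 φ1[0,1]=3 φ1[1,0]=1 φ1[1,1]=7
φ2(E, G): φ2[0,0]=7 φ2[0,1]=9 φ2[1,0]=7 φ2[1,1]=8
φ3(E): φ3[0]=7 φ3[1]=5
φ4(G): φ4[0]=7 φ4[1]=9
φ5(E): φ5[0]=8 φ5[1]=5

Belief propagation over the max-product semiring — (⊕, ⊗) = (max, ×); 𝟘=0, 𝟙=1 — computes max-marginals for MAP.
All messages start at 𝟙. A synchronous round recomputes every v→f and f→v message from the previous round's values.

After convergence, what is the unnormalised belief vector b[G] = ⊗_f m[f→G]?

b[G] = [148176, 244944]

init: all messages = 𝟙 over 2 values
r1 m[φ0→Q] = [9, 9]
r1 m[φ0→H] = [9, 4]
r1 m[φ1→H] = [6, 7]
r1 m[φ1→E] = [6, 7]
r1 m[φ2→E] = [9, 8]
r1 m[φ2→G] = [7, 9]
r1 m[φ3→E] = [7, 5]
r1 m[φ4→G] = [7, 9]
r1 m[φ5→E] = [8, 5]
r1 m[Q→φ0] = [1, 1]
r1 m[H→φ0] = [1, 1]
r1 m[H→φ1] = [1, 1]
r1 m[E→φ1] = [1, 1]
r1 m[E→φ2] = [1, 1]
r1 m[E→φ3] = [1, 1]
r1 m[E→φ5] = [1, 1]
r1 m[G→φ2] = [1, 1]
r1 m[G→φ4] = [1, 1]
r2 m[φ0→Q] = [9, 9]
r2 m[φ0→H] = [9, 4]
r2 m[φ1→H] = [6, 7]
r2 m[φ1→E] = [6, 7]
r2 m[φ2→E] = [9, 8]
r2 m[φ2→G] = [7, 9]
r2 m[φ3→E] = [7, 5]
r2 m[φ4→G] = [7, 9]
r2 m[φ5→E] = [8, 5]
r2 m[Q→φ0] = [1, 1]
r2 m[H→φ0] = [6, 7]
r2 m[H→φ1] = [9, 4]
r2 m[E→φ1] = [504, 200]
r2 m[E→φ2] = [336, 175]
r2 m[E→φ3] = [432, 280]
r2 m[E→φ5] = [378, 280]
r2 m[G→φ2] = [7, 9]
r2 m[G→φ4] = [7, 9]
r3 m[φ0→Q] = [54, 54]
r3 m[φ0→H] = [9, 4]
r3 m[φ1→H] = [3024, 1400]
r3 m[φ1→E] = [54, 28]
r3 m[φ2→E] = [81, 72]
r3 m[φ2→G] = [2352, 3024]
r3 m[φ3→E] = [7, 5]
r3 m[φ4→G] = [7, 9]
r3 m[φ5→E] = [8, 5]
r3 m[Q→φ0] = [1, 1]
r3 m[H→φ0] = [6, 7]
r3 m[H→φ1] = [9, 4]
r3 m[E→φ1] = [504, 200]
r3 m[E→φ2] = [336, 175]
r3 m[E→φ3] = [432, 280]
r3 m[E→φ5] = [378, 280]
r3 m[G→φ2] = [7, 9]
r3 m[G→φ4] = [7, 9]
r4 m[φ0→Q] = [54, 54]
r4 m[φ0→H] = [9, 4]
r4 m[φ1→H] = [3024, 1400]
r4 m[φ1→E] = [54, 28]
r4 m[φ2→E] = [81, 72]
r4 m[φ2→G] = [2352, 3024]
r4 m[φ3→E] = [7, 5]
r4 m[φ4→G] = [7, 9]
r4 m[φ5→E] = [8, 5]
r4 m[Q→φ0] = [1, 1]
r4 m[H→φ0] = [3024, 1400]
r4 m[H→φ1] = [9, 4]
r4 m[E→φ1] = [4536, 1800]
r4 m[E→φ2] = [3024, 700]
r4 m[E→φ3] = [34992, 10080]
r4 m[E→φ5] = [30618, 10080]
r4 m[G→φ2] = [7, 9]
r4 m[G→φ4] = [2352, 3024]
r5 m[φ0→Q] = [27216, 27216]
r5 m[φ0→H] = [9, 4]
r5 m[φ1→H] = [27216, 12600]
r5 m[φ1→E] = [54, 28]
r5 m[φ2→E] = [81, 72]
r5 m[φ2→G] = [21168, 27216]
r5 m[φ3→E] = [7, 5]
r5 m[φ4→G] = [7, 9]
r5 m[φ5→E] = [8, 5]
r5 m[Q→φ0] = [1, 1]
r5 m[H→φ0] = [3024, 1400]
r5 m[H→φ1] = [9, 4]
r5 m[E→φ1] = [4536, 1800]
r5 m[E→φ2] = [3024, 700]
r5 m[E→φ3] = [34992, 10080]
r5 m[E→φ5] = [30618, 10080]
r5 m[G→φ2] = [7, 9]
r5 m[G→φ4] = [2352, 3024]
r6 m[φ0→Q] = [27216, 27216]
r6 m[φ0→H] = [9, 4]
r6 m[φ1→H] = [27216, 12600]
r6 m[φ1→E] = [54, 28]
r6 m[φ2→E] = [81, 72]
r6 m[φ2→G] = [21168, 27216]
r6 m[φ3→E] = [7, 5]
r6 m[φ4→G] = [7, 9]
r6 m[φ5→E] = [8, 5]
r6 m[Q→φ0] = [1, 1]
r6 m[H→φ0] = [27216, 12600]
r6 m[H→φ1] = [9, 4]
r6 m[E→φ1] = [4536, 1800]
r6 m[E→φ2] = [3024, 700]
r6 m[E→φ3] = [34992, 10080]
r6 m[E→φ5] = [30618, 10080]
r6 m[G→φ2] = [7, 9]
r6 m[G→φ4] = [21168, 27216]
r7 m[φ0→Q] = [244944, 244944]
r7 m[φ0→H] = [9, 4]
r7 m[φ1→H] = [27216, 12600]
r7 m[φ1→E] = [54, 28]
r7 m[φ2→E] = [81, 72]
r7 m[φ2→G] = [21168, 27216]
r7 m[φ3→E] = [7, 5]
r7 m[φ4→G] = [7, 9]
r7 m[φ5→E] = [8, 5]
r7 m[Q→φ0] = [1, 1]
r7 m[H→φ0] = [27216, 12600]
r7 m[H→φ1] = [9, 4]
r7 m[E→φ1] = [4536, 1800]
r7 m[E→φ2] = [3024, 700]
r7 m[E→φ3] = [34992, 10080]
r7 m[E→φ5] = [30618, 10080]
r7 m[G→φ2] = [7, 9]
r7 m[G→φ4] = [21168, 27216]
r8 m[φ0→Q] = [244944, 244944]
r8 m[φ0→H] = [9, 4]
r8 m[φ1→H] = [27216, 12600]
r8 m[φ1→E] = [54, 28]
r8 m[φ2→E] = [81, 72]
r8 m[φ2→G] = [21168, 27216]
r8 m[φ3→E] = [7, 5]
r8 m[φ4→G] = [7, 9]
r8 m[φ5→E] = [8, 5]
r8 m[Q→φ0] = [1, 1]
r8 m[H→φ0] = [27216, 12600]
r8 m[H→φ1] = [9, 4]
r8 m[E→φ1] = [4536, 1800]
r8 m[E→φ2] = [3024, 700]
r8 m[E→φ3] = [34992, 10080]
r8 m[E→φ5] = [30618, 10080]
r8 m[G→φ2] = [7, 9]
r8 m[G→φ4] = [21168, 27216]
fixed point reached at round 8
b[G] = ⊗ incoming = [148176, 244944]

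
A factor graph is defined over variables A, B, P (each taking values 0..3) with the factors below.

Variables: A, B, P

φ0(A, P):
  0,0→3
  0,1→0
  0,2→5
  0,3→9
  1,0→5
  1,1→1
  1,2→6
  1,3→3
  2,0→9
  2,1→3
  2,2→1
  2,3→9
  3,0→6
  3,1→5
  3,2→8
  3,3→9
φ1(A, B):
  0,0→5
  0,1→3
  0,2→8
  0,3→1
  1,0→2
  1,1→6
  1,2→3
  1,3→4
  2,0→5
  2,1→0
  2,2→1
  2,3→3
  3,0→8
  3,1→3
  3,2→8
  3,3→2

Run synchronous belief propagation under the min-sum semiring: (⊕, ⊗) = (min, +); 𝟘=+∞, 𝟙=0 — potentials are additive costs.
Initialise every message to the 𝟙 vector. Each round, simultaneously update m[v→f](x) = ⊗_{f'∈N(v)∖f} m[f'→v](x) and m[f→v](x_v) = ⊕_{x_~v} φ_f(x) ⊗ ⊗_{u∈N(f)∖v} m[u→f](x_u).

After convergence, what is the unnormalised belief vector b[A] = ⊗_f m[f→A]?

init: all messages = 𝟙 over 4 values
r1 m[φ0→A] = [0, 1, 1, 5]
r1 m[φ0→P] = [3, 0, 1, 3]
r1 m[φ1→A] = [1, 2, 0, 2]
r1 m[φ1→B] = [2, 0, 1, 1]
r1 m[A→φ0] = [0, 0, 0, 0]
r1 m[A→φ1] = [0, 0, 0, 0]
r1 m[B→φ1] = [0, 0, 0, 0]
r1 m[P→φ0] = [0, 0, 0, 0]
r2 m[φ0→A] = [0, 1, 1, 5]
r2 m[φ0→P] = [3, 0, 1, 3]
r2 m[φ1→A] = [1, 2, 0, 2]
r2 m[φ1→B] = [2, 0, 1, 1]
r2 m[A→φ0] = [1, 2, 0, 2]
r2 m[A→φ1] = [0, 1, 1, 5]
r2 m[B→φ1] = [0, 0, 0, 0]
r2 m[P→φ0] = [0, 0, 0, 0]
r3 m[φ0→A] = [0, 1, 1, 5]
r3 m[φ0→P] = [4, 1, 1, 5]
r3 m[φ1→A] = [1, 2, 0, 2]
r3 m[φ1→B] = [3, 1, 2, 1]
r3 m[A→φ0] = [1, 2, 0, 2]
r3 m[A→φ1] = [0, 1, 1, 5]
r3 m[B→φ1] = [0, 0, 0, 0]
r3 m[P→φ0] = [0, 0, 0, 0]
r4 m[φ0→A] = [0, 1, 1, 5]
r4 m[φ0→P] = [4, 1, 1, 5]
r4 m[φ1→A] = [1, 2, 0, 2]
r4 m[φ1→B] = [3, 1, 2, 1]
r4 m[A→φ0] = [1, 2, 0, 2]
r4 m[A→φ1] = [0, 1, 1, 5]
r4 m[B→φ1] = [0, 0, 0, 0]
r4 m[P→φ0] = [0, 0, 0, 0]
fixed point reached at round 4
b[A] = ⊗ incoming = [1, 3, 1, 7]

b[A] = [1, 3, 1, 7]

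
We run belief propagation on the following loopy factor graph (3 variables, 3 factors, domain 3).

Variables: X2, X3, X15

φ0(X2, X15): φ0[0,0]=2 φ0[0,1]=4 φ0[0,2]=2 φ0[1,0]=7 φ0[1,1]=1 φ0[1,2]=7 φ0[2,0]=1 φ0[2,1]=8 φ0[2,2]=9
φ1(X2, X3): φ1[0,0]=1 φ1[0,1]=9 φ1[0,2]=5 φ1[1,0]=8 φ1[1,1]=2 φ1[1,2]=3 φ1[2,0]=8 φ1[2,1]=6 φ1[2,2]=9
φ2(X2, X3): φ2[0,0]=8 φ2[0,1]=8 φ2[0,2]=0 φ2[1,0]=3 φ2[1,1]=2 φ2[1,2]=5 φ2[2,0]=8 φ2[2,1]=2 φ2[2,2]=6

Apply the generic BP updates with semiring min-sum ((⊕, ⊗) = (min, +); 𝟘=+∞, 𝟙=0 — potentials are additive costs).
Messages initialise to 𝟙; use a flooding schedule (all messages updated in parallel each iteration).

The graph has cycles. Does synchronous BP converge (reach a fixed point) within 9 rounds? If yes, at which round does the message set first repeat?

init: all messages = 𝟙 over 3 values
r1 m[φ0→X2] = [2, 1, 1]
r1 m[φ0→X15] = [1, 1, 2]
r1 m[φ1→X2] = [1, 2, 6]
r1 m[φ1→X3] = [1, 2, 3]
r1 m[φ2→X2] = [0, 2, 2]
r1 m[φ2→X3] = [3, 2, 0]
r1 m[X2→φ0] = [0, 0, 0]
r1 m[X2→φ1] = [0, 0, 0]
r1 m[X2→φ2] = [0, 0, 0]
r1 m[X3→φ1] = [0, 0, 0]
r1 m[X3→φ2] = [0, 0, 0]
r1 m[X15→φ0] = [0, 0, 0]
r2 m[φ0→X2] = [2, 1, 1]
r2 m[φ0→X15] = [1, 1, 2]
r2 m[φ1→X2] = [1, 2, 6]
r2 m[φ1→X3] = [1, 2, 3]
r2 m[φ2→X2] = [0, 2, 2]
r2 m[φ2→X3] = [3, 2, 0]
r2 m[X2→φ0] = [1, 4, 8]
r2 m[X2→φ1] = [2, 3, 3]
r2 m[X2→φ2] = [3, 3, 7]
r2 m[X3→φ1] = [3, 2, 0]
r2 m[X3→φ2] = [1, 2, 3]
r2 m[X15→φ0] = [0, 0, 0]
r3 m[φ0→X2] = [2, 1, 1]
r3 m[φ0→X15] = [3, 5, 3]
r3 m[φ1→X2] = [4, 3, 8]
r3 m[φ1→X3] = [3, 5, 6]
r3 m[φ2→X2] = [3, 4, 4]
r3 m[φ2→X3] = [6, 5, 3]
r3 m[X2→φ0] = [1, 4, 8]
r3 m[X2→φ1] = [2, 3, 3]
r3 m[X2→φ2] = [3, 3, 7]
r3 m[X3→φ1] = [3, 2, 0]
r3 m[X3→φ2] = [1, 2, 3]
r3 m[X15→φ0] = [0, 0, 0]
r4 m[φ0→X2] = [2, 1, 1]
r4 m[φ0→X15] = [3, 5, 3]
r4 m[φ1→X2] = [4, 3, 8]
r4 m[φ1→X3] = [3, 5, 6]
r4 m[φ2→X2] = [3, 4, 4]
r4 m[φ2→X3] = [6, 5, 3]
r4 m[X2→φ0] = [7, 7, 12]
r4 m[X2→φ1] = [5, 5, 5]
r4 m[X2→φ2] = [6, 4, 9]
r4 m[X3→φ1] = [6, 5, 3]
r4 m[X3→φ2] = [3, 5, 6]
r4 m[X15→φ0] = [0, 0, 0]
r5 m[φ0→X2] = [2, 1, 1]
r5 m[φ0→X15] = [9, 8, 9]
r5 m[φ1→X2] = [7, 6, 11]
r5 m[φ1→X3] = [6, 7, 8]
r5 m[φ2→X2] = [6, 6, 7]
r5 m[φ2→X3] = [7, 6, 6]
r5 m[X2→φ0] = [7, 7, 12]
r5 m[X2→φ1] = [5, 5, 5]
r5 m[X2→φ2] = [6, 4, 9]
r5 m[X3→φ1] = [6, 5, 3]
r5 m[X3→φ2] = [3, 5, 6]
r5 m[X15→φ0] = [0, 0, 0]
r6 m[φ0→X2] = [2, 1, 1]
r6 m[φ0→X15] = [9, 8, 9]
r6 m[φ1→X2] = [7, 6, 11]
r6 m[φ1→X3] = [6, 7, 8]
r6 m[φ2→X2] = [6, 6, 7]
r6 m[φ2→X3] = [7, 6, 6]
r6 m[X2→φ0] = [13, 12, 18]
r6 m[X2→φ1] = [8, 7, 8]
r6 m[X2→φ2] = [9, 7, 12]
r6 m[X3→φ1] = [7, 6, 6]
r6 m[X3→φ2] = [6, 7, 8]
r6 m[X15→φ0] = [0, 0, 0]
r7 m[φ0→X2] = [2, 1, 1]
r7 m[φ0→X15] = [15, 13, 15]
r7 m[φ1→X2] = [8, 8, 12]
r7 m[φ1→X3] = [9, 9, 10]
r7 m[φ2→X2] = [8, 9, 9]
r7 m[φ2→X3] = [10, 9, 9]
r7 m[X2→φ0] = [13, 12, 18]
r7 m[X2→φ1] = [8, 7, 8]
r7 m[X2→φ2] = [9, 7, 12]
r7 m[X3→φ1] = [7, 6, 6]
r7 m[X3→φ2] = [6, 7, 8]
r7 m[X15→φ0] = [0, 0, 0]
r8 m[φ0→X2] = [2, 1, 1]
r8 m[φ0→X15] = [15, 13, 15]
r8 m[φ1→X2] = [8, 8, 12]
r8 m[φ1→X3] = [9, 9, 10]
r8 m[φ2→X2] = [8, 9, 9]
r8 m[φ2→X3] = [10, 9, 9]
r8 m[X2→φ0] = [16, 17, 21]
r8 m[X2→φ1] = [10, 10, 10]
r8 m[X2→φ2] = [10, 9, 13]
r8 m[X3→φ1] = [10, 9, 9]
r8 m[X3→φ2] = [9, 9, 10]
r8 m[X15→φ0] = [0, 0, 0]
r9 m[φ0→X2] = [2, 1, 1]
r9 m[φ0→X15] = [18, 18, 18]
r9 m[φ1→X2] = [11, 11, 15]
r9 m[φ1→X3] = [11, 12, 13]
r9 m[φ2→X2] = [10, 11, 11]
r9 m[φ2→X3] = [12, 11, 10]
r9 m[X2→φ0] = [16, 17, 21]
r9 m[X2→φ1] = [10, 10, 10]
r9 m[X2→φ2] = [10, 9, 13]
r9 m[X3→φ1] = [10, 9, 9]
r9 m[X3→φ2] = [9, 9, 10]
r9 m[X15→φ0] = [0, 0, 0]
no fixed point within 9 rounds

NOT CONVERGED within 9 rounds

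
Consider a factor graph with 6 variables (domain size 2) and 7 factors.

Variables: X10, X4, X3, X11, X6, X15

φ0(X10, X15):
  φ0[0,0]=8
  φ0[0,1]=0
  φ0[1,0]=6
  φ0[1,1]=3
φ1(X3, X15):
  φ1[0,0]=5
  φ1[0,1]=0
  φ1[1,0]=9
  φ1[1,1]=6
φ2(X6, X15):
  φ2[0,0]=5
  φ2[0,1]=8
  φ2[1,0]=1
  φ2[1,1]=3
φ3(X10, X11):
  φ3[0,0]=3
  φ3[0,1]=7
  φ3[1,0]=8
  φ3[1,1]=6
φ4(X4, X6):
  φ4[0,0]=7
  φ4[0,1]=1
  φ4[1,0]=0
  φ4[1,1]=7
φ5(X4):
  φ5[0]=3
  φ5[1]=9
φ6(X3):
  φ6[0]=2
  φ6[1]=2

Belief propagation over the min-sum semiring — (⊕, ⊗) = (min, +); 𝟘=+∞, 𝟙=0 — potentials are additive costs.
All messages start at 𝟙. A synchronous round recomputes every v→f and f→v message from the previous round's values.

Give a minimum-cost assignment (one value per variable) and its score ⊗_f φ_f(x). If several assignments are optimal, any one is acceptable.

assignment: (X10=0, X4=0, X3=0, X11=0, X6=1, X15=1); score = 12

init: all messages = 𝟙 over 2 values
r1 m[φ0→X10] = [0, 3]
r1 m[φ0→X15] = [6, 0]
r1 m[φ1→X3] = [0, 6]
r1 m[φ1→X15] = [5, 0]
r1 m[φ2→X6] = [5, 1]
r1 m[φ2→X15] = [1, 3]
r1 m[φ3→X10] = [3, 6]
r1 m[φ3→X11] = [3, 6]
r1 m[φ4→X4] = [1, 0]
r1 m[φ4→X6] = [0, 1]
r1 m[φ5→X4] = [3, 9]
r1 m[φ6→X3] = [2, 2]
r1 m[X10→φ0] = [0, 0]
r1 m[X10→φ3] = [0, 0]
r1 m[X4→φ4] = [0, 0]
r1 m[X4→φ5] = [0, 0]
r1 m[X3→φ1] = [0, 0]
r1 m[X3→φ6] = [0, 0]
r1 m[X11→φ3] = [0, 0]
r1 m[X6→φ2] = [0, 0]
r1 m[X6→φ4] = [0, 0]
r1 m[X15→φ0] = [0, 0]
r1 m[X15→φ1] = [0, 0]
r1 m[X15→φ2] = [0, 0]
r2 m[φ0→X10] = [0, 3]
r2 m[φ0→X15] = [6, 0]
r2 m[φ1→X3] = [0, 6]
r2 m[φ1→X15] = [5, 0]
r2 m[φ2→X6] = [5, 1]
r2 m[φ2→X15] = [1, 3]
r2 m[φ3→X10] = [3, 6]
r2 m[φ3→X11] = [3, 6]
r2 m[φ4→X4] = [1, 0]
r2 m[φ4→X6] = [0, 1]
r2 m[φ5→X4] = [3, 9]
r2 m[φ6→X3] = [2, 2]
r2 m[X10→φ0] = [3, 6]
r2 m[X10→φ3] = [0, 3]
r2 m[X4→φ4] = [3, 9]
r2 m[X4→φ5] = [1, 0]
r2 m[X3→φ1] = [2, 2]
r2 m[X3→φ6] = [0, 6]
r2 m[X11→φ3] = [0, 0]
r2 m[X6→φ2] = [0, 1]
r2 m[X6→φ4] = [5, 1]
r2 m[X15→φ0] = [6, 3]
r2 m[X15→φ1] = [7, 3]
r2 m[X15→φ2] = [11, 0]
r3 m[φ0→X10] = [3, 6]
r3 m[φ0→X15] = [11, 3]
r3 m[φ1→X3] = [3, 9]
r3 m[φ1→X15] = [7, 2]
r3 m[φ2→X6] = [8, 3]
r3 m[φ2→X15] = [2, 4]
r3 m[φ3→X10] = [3, 6]
r3 m[φ3→X11] = [3, 7]
r3 m[φ4→X4] = [2, 5]
r3 m[φ4→X6] = [9, 4]
r3 m[φ5→X4] = [3, 9]
r3 m[φ6→X3] = [2, 2]
r3 m[X10→φ0] = [3, 6]
r3 m[X10→φ3] = [0, 3]
r3 m[X4→φ4] = [3, 9]
r3 m[X4→φ5] = [1, 0]
r3 m[X3→φ1] = [2, 2]
r3 m[X3→φ6] = [0, 6]
r3 m[X11→φ3] = [0, 0]
r3 m[X6→φ2] = [0, 1]
r3 m[X6→φ4] = [5, 1]
r3 m[X15→φ0] = [6, 3]
r3 m[X15→φ1] = [7, 3]
r3 m[X15→φ2] = [11, 0]
r4 m[φ0→X10] = [3, 6]
r4 m[φ0→X15] = [11, 3]
r4 m[φ1→X3] = [3, 9]
r4 m[φ1→X15] = [7, 2]
r4 m[φ2→X6] = [8, 3]
r4 m[φ2→X15] = [2, 4]
r4 m[φ3→X10] = [3, 6]
r4 m[φ3→X11] = [3, 7]
r4 m[φ4→X4] = [2, 5]
r4 m[φ4→X6] = [9, 4]
r4 m[φ5→X4] = [3, 9]
r4 m[φ6→X3] = [2, 2]
r4 m[X10→φ0] = [3, 6]
r4 m[X10→φ3] = [3, 6]
r4 m[X4→φ4] = [3, 9]
r4 m[X4→φ5] = [2, 5]
r4 m[X3→φ1] = [2, 2]
r4 m[X3→φ6] = [3, 9]
r4 m[X11→φ3] = [0, 0]
r4 m[X6→φ2] = [9, 4]
r4 m[X6→φ4] = [8, 3]
r4 m[X15→φ0] = [9, 6]
r4 m[X15→φ1] = [13, 7]
r4 m[X15→φ2] = [18, 5]
r5 m[φ0→X10] = [6, 9]
r5 m[φ0→X15] = [11, 3]
r5 m[φ1→X3] = [7, 13]
r5 m[φ1→X15] = [7, 2]
r5 m[φ2→X6] = [13, 8]
r5 m[φ2→X15] = [5, 7]
r5 m[φ3→X10] = [3, 6]
r5 m[φ3→X11] = [6, 10]
r5 m[φ4→X4] = [4, 8]
r5 m[φ4→X6] = [9, 4]
r5 m[φ5→X4] = [3, 9]
r5 m[φ6→X3] = [2, 2]
r5 m[X10→φ0] = [3, 6]
r5 m[X10→φ3] = [3, 6]
r5 m[X4→φ4] = [3, 9]
r5 m[X4→φ5] = [2, 5]
r5 m[X3→φ1] = [2, 2]
r5 m[X3→φ6] = [3, 9]
r5 m[X11→φ3] = [0, 0]
r5 m[X6→φ2] = [9, 4]
r5 m[X6→φ4] = [8, 3]
r5 m[X15→φ0] = [9, 6]
r5 m[X15→φ1] = [13, 7]
r5 m[X15→φ2] = [18, 5]
r6 m[φ0→X10] = [6, 9]
r6 m[φ0→X15] = [11, 3]
r6 m[φ1→X3] = [7, 13]
r6 m[φ1→X15] = [7, 2]
r6 m[φ2→X6] = [13, 8]
r6 m[φ2→X15] = [5, 7]
r6 m[φ3→X10] = [3, 6]
r6 m[φ3→X11] = [6, 10]
r6 m[φ4→X4] = [4, 8]
r6 m[φ4→X6] = [9, 4]
r6 m[φ5→X4] = [3, 9]
r6 m[φ6→X3] = [2, 2]
r6 m[X10→φ0] = [3, 6]
r6 m[X10→φ3] = [6, 9]
r6 m[X4→φ4] = [3, 9]
r6 m[X4→φ5] = [4, 8]
r6 m[X3→φ1] = [2, 2]
r6 m[X3→φ6] = [7, 13]
r6 m[X11→φ3] = [0, 0]
r6 m[X6→φ2] = [9, 4]
r6 m[X6→φ4] = [13, 8]
r6 m[X15→φ0] = [12, 9]
r6 m[X15→φ1] = [16, 10]
r6 m[X15→φ2] = [18, 5]
r7 m[φ0→X10] = [9, 12]
r7 m[φ0→X15] = [11, 3]
r7 m[φ1→X3] = [10, 16]
r7 m[φ1→X15] = [7, 2]
r7 m[φ2→X6] = [13, 8]
r7 m[φ2→X15] = [5, 7]
r7 m[φ3→X10] = [3, 6]
r7 m[φ3→X11] = [9, 13]
r7 m[φ4→X4] = [9, 13]
r7 m[φ4→X6] = [9, 4]
r7 m[φ5→X4] = [3, 9]
r7 m[φ6→X3] = [2, 2]
r7 m[X10→φ0] = [3, 6]
r7 m[X10→φ3] = [6, 9]
r7 m[X4→φ4] = [3, 9]
r7 m[X4→φ5] = [4, 8]
r7 m[X3→φ1] = [2, 2]
r7 m[X3→φ6] = [7, 13]
r7 m[X11→φ3] = [0, 0]
r7 m[X6→φ2] = [9, 4]
r7 m[X6→φ4] = [13, 8]
r7 m[X15→φ0] = [12, 9]
r7 m[X15→φ1] = [16, 10]
r7 m[X15→φ2] = [18, 5]
r8 m[φ0→X10] = [9, 12]
r8 m[φ0→X15] = [11, 3]
r8 m[φ1→X3] = [10, 16]
r8 m[φ1→X15] = [7, 2]
r8 m[φ2→X6] = [13, 8]
r8 m[φ2→X15] = [5, 7]
r8 m[φ3→X10] = [3, 6]
r8 m[φ3→X11] = [9, 13]
r8 m[φ4→X4] = [9, 13]
r8 m[φ4→X6] = [9, 4]
r8 m[φ5→X4] = [3, 9]
r8 m[φ6→X3] = [2, 2]
r8 m[X10→φ0] = [3, 6]
r8 m[X10→φ3] = [9, 12]
r8 m[X4→φ4] = [3, 9]
r8 m[X4→φ5] = [9, 13]
r8 m[X3→φ1] = [2, 2]
r8 m[X3→φ6] = [10, 16]
r8 m[X11→φ3] = [0, 0]
r8 m[X6→φ2] = [9, 4]
r8 m[X6→φ4] = [13, 8]
r8 m[X15→φ0] = [12, 9]
r8 m[X15→φ1] = [16, 10]
r8 m[X15→φ2] = [18, 5]
r9 m[φ0→X10] = [9, 12]
r9 m[φ0→X15] = [11, 3]
r9 m[φ1→X3] = [10, 16]
r9 m[φ1→X15] = [7, 2]
r9 m[φ2→X6] = [13, 8]
r9 m[φ2→X15] = [5, 7]
r9 m[φ3→X10] = [3, 6]
r9 m[φ3→X11] = [12, 16]
r9 m[φ4→X4] = [9, 13]
r9 m[φ4→X6] = [9, 4]
r9 m[φ5→X4] = [3, 9]
r9 m[φ6→X3] = [2, 2]
r9 m[X10→φ0] = [3, 6]
r9 m[X10→φ3] = [9, 12]
r9 m[X4→φ4] = [3, 9]
r9 m[X4→φ5] = [9, 13]
r9 m[X3→φ1] = [2, 2]
r9 m[X3→φ6] = [10, 16]
r9 m[X11→φ3] = [0, 0]
r9 m[X6→φ2] = [9, 4]
r9 m[X6→φ4] = [13, 8]
r9 m[X15→φ0] = [12, 9]
r9 m[X15→φ1] = [16, 10]
r9 m[X15→φ2] = [18, 5]
r10 m[φ0→X10] = [9, 12]
r10 m[φ0→X15] = [11, 3]
r10 m[φ1→X3] = [10, 16]
r10 m[φ1→X15] = [7, 2]
r10 m[φ2→X6] = [13, 8]
r10 m[φ2→X15] = [5, 7]
r10 m[φ3→X10] = [3, 6]
r10 m[φ3→X11] = [12, 16]
r10 m[φ4→X4] = [9, 13]
r10 m[φ4→X6] = [9, 4]
r10 m[φ5→X4] = [3, 9]
r10 m[φ6→X3] = [2, 2]
r10 m[X10→φ0] = [3, 6]
r10 m[X10→φ3] = [9, 12]
r10 m[X4→φ4] = [3, 9]
r10 m[X4→φ5] = [9, 13]
r10 m[X3→φ1] = [2, 2]
r10 m[X3→φ6] = [10, 16]
r10 m[X11→φ3] = [0, 0]
r10 m[X6→φ2] = [9, 4]
r10 m[X6→φ4] = [13, 8]
r10 m[X15→φ0] = [12, 9]
r10 m[X15→φ1] = [16, 10]
r10 m[X15→φ2] = [18, 5]
fixed point reached at round 10
traceback from X10: (X10=0, X4=0, X3=0, X11=0, X6=1, X15=1), score=12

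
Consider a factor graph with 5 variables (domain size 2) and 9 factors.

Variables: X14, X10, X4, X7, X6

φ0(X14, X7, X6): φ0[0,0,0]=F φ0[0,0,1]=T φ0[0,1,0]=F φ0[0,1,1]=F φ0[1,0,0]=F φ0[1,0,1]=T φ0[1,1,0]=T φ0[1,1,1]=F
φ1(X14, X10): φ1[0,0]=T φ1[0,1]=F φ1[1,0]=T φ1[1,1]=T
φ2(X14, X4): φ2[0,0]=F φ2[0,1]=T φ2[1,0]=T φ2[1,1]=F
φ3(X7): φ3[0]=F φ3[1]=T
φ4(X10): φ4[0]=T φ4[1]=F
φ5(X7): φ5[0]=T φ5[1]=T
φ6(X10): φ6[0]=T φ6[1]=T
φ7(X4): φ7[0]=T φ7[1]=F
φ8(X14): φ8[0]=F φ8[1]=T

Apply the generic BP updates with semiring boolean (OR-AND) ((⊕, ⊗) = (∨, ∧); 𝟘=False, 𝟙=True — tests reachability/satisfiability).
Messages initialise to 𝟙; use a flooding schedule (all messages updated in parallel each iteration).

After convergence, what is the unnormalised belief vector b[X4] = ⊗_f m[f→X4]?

b[X4] = [T, F]

init: all messages = 𝟙 over 2 values
r1 m[φ0→X14] = [T, T]
r1 m[φ0→X7] = [T, T]
r1 m[φ0→X6] = [T, T]
r1 m[φ1→X14] = [T, T]
r1 m[φ1→X10] = [T, T]
r1 m[φ2→X14] = [T, T]
r1 m[φ2→X4] = [T, T]
r1 m[φ3→X7] = [F, T]
r1 m[φ4→X10] = [T, F]
r1 m[φ5→X7] = [T, T]
r1 m[φ6→X10] = [T, T]
r1 m[φ7→X4] = [T, F]
r1 m[φ8→X14] = [F, T]
r1 m[X14→φ0] = [T, T]
r1 m[X14→φ1] = [T, T]
r1 m[X14→φ2] = [T, T]
r1 m[X14→φ8] = [T, T]
r1 m[X10→φ1] = [T, T]
r1 m[X10→φ4] = [T, T]
r1 m[X10→φ6] = [T, T]
r1 m[X4→φ2] = [T, T]
r1 m[X4→φ7] = [T, T]
r1 m[X7→φ0] = [T, T]
r1 m[X7→φ3] = [T, T]
r1 m[X7→φ5] = [T, T]
r1 m[X6→φ0] = [T, T]
r2 m[φ0→X14] = [T, T]
r2 m[φ0→X7] = [T, T]
r2 m[φ0→X6] = [T, T]
r2 m[φ1→X14] = [T, T]
r2 m[φ1→X10] = [T, T]
r2 m[φ2→X14] = [T, T]
r2 m[φ2→X4] = [T, T]
r2 m[φ3→X7] = [F, T]
r2 m[φ4→X10] = [T, F]
r2 m[φ5→X7] = [T, T]
r2 m[φ6→X10] = [T, T]
r2 m[φ7→X4] = [T, F]
r2 m[φ8→X14] = [F, T]
r2 m[X14→φ0] = [F, T]
r2 m[X14→φ1] = [F, T]
r2 m[X14→φ2] = [F, T]
r2 m[X14→φ8] = [T, T]
r2 m[X10→φ1] = [T, F]
r2 m[X10→φ4] = [T, T]
r2 m[X10→φ6] = [T, F]
r2 m[X4→φ2] = [T, F]
r2 m[X4→φ7] = [T, T]
r2 m[X7→φ0] = [F, T]
r2 m[X7→φ3] = [T, T]
r2 m[X7→φ5] = [F, T]
r2 m[X6→φ0] = [T, T]
r3 m[φ0→X14] = [F, T]
r3 m[φ0→X7] = [T, T]
r3 m[φ0→X6] = [T, F]
r3 m[φ1→X14] = [T, T]
r3 m[φ1→X10] = [T, T]
r3 m[φ2→X14] = [F, T]
r3 m[φ2→X4] = [T, F]
r3 m[φ3→X7] = [F, T]
r3 m[φ4→X10] = [T, F]
r3 m[φ5→X7] = [T, T]
r3 m[φ6→X10] = [T, T]
r3 m[φ7→X4] = [T, F]
r3 m[φ8→X14] = [F, T]
r3 m[X14→φ0] = [F, T]
r3 m[X14→φ1] = [F, T]
r3 m[X14→φ2] = [F, T]
r3 m[X14→φ8] = [T, T]
r3 m[X10→φ1] = [T, F]
r3 m[X10→φ4] = [T, T]
r3 m[X10→φ6] = [T, F]
r3 m[X4→φ2] = [T, F]
r3 m[X4→φ7] = [T, T]
r3 m[X7→φ0] = [F, T]
r3 m[X7→φ3] = [T, T]
r3 m[X7→φ5] = [F, T]
r3 m[X6→φ0] = [T, T]
r4 m[φ0→X14] = [F, T]
r4 m[φ0→X7] = [T, T]
r4 m[φ0→X6] = [T, F]
r4 m[φ1→X14] = [T, T]
r4 m[φ1→X10] = [T, T]
r4 m[φ2→X14] = [F, T]
r4 m[φ2→X4] = [T, F]
r4 m[φ3→X7] = [F, T]
r4 m[φ4→X10] = [T, F]
r4 m[φ5→X7] = [T, T]
r4 m[φ6→X10] = [T, T]
r4 m[φ7→X4] = [T, F]
r4 m[φ8→X14] = [F, T]
r4 m[X14→φ0] = [F, T]
r4 m[X14→φ1] = [F, T]
r4 m[X14→φ2] = [F, T]
r4 m[X14→φ8] = [F, T]
r4 m[X10→φ1] = [T, F]
r4 m[X10→φ4] = [T, T]
r4 m[X10→φ6] = [T, F]
r4 m[X4→φ2] = [T, F]
r4 m[X4→φ7] = [T, F]
r4 m[X7→φ0] = [F, T]
r4 m[X7→φ3] = [T, T]
r4 m[X7→φ5] = [F, T]
r4 m[X6→φ0] = [T, T]
r5 m[φ0→X14] = [F, T]
r5 m[φ0→X7] = [T, T]
r5 m[φ0→X6] = [T, F]
r5 m[φ1→X14] = [T, T]
r5 m[φ1→X10] = [T, T]
r5 m[φ2→X14] = [F, T]
r5 m[φ2→X4] = [T, F]
r5 m[φ3→X7] = [F, T]
r5 m[φ4→X10] = [T, F]
r5 m[φ5→X7] = [T, T]
r5 m[φ6→X10] = [T, T]
r5 m[φ7→X4] = [T, F]
r5 m[φ8→X14] = [F, T]
r5 m[X14→φ0] = [F, T]
r5 m[X14→φ1] = [F, T]
r5 m[X14→φ2] = [F, T]
r5 m[X14→φ8] = [F, T]
r5 m[X10→φ1] = [T, F]
r5 m[X10→φ4] = [T, T]
r5 m[X10→φ6] = [T, F]
r5 m[X4→φ2] = [T, F]
r5 m[X4→φ7] = [T, F]
r5 m[X7→φ0] = [F, T]
r5 m[X7→φ3] = [T, T]
r5 m[X7→φ5] = [F, T]
r5 m[X6→φ0] = [T, T]
fixed point reached at round 5
b[X4] = ⊗ incoming = [T, F]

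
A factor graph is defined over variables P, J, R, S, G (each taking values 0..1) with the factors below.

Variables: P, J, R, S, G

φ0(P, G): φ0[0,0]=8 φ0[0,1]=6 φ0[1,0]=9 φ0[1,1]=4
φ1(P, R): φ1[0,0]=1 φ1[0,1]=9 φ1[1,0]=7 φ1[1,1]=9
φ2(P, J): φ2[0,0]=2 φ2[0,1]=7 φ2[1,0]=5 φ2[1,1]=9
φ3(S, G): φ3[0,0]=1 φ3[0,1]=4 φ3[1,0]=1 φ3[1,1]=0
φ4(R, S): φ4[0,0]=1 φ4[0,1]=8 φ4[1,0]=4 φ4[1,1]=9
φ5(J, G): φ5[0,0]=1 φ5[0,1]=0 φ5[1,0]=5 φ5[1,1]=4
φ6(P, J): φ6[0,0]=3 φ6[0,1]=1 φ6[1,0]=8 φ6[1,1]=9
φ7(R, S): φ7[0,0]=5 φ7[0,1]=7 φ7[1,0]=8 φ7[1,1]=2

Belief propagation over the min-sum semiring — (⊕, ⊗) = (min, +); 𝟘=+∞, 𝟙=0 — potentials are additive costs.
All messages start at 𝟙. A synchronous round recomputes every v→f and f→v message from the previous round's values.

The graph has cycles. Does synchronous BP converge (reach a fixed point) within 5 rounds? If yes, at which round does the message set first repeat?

init: all messages = 𝟙 over 2 values
r1 m[φ0→P] = [6, 4]
r1 m[φ0→G] = [8, 4]
r1 m[φ1→P] = [1, 7]
r1 m[φ1→R] = [1, 9]
r1 m[φ2→P] = [2, 5]
r1 m[φ2→J] = [2, 7]
r1 m[φ3→S] = [1, 0]
r1 m[φ3→G] = [1, 0]
r1 m[φ4→R] = [1, 4]
r1 m[φ4→S] = [1, 8]
r1 m[φ5→J] = [0, 4]
r1 m[φ5→G] = [1, 0]
r1 m[φ6→P] = [1, 8]
r1 m[φ6→J] = [3, 1]
r1 m[φ7→R] = [5, 2]
r1 m[φ7→S] = [5, 2]
r1 m[P→φ0] = [0, 0]
r1 m[P→φ1] = [0, 0]
r1 m[P→φ2] = [0, 0]
r1 m[P→φ6] = [0, 0]
r1 m[J→φ2] = [0, 0]
r1 m[J→φ5] = [0, 0]
r1 m[J→φ6] = [0, 0]
r1 m[R→φ1] = [0, 0]
r1 m[R→φ4] = [0, 0]
r1 m[R→φ7] = [0, 0]
r1 m[S→φ3] = [0, 0]
r1 m[S→φ4] = [0, 0]
r1 m[S→φ7] = [0, 0]
r1 m[G→φ0] = [0, 0]
r1 m[G→φ3] = [0, 0]
r1 m[G→φ5] = [0, 0]
r2 m[φ0→P] = [6, 4]
r2 m[φ0→G] = [8, 4]
r2 m[φ1→P] = [1, 7]
r2 m[φ1→R] = [1, 9]
r2 m[φ2→P] = [2, 5]
r2 m[φ2→J] = [2, 7]
r2 m[φ3→S] = [1, 0]
r2 m[φ3→G] = [1, 0]
r2 m[φ4→R] = [1, 4]
r2 m[φ4→S] = [1, 8]
r2 m[φ5→J] = [0, 4]
r2 m[φ5→G] = [1, 0]
r2 m[φ6→P] = [1, 8]
r2 m[φ6→J] = [3, 1]
r2 m[φ7→R] = [5, 2]
r2 m[φ7→S] = [5, 2]
r2 m[P→φ0] = [4, 20]
r2 m[P→φ1] = [9, 17]
r2 m[P→φ2] = [8, 19]
r2 m[P→φ6] = [9, 16]
r2 m[J→φ2] = [3, 5]
r2 m[J→φ5] = [5, 8]
r2 m[J→φ6] = [2, 11]
r2 m[R→φ1] = [6, 6]
r2 m[R→φ4] = [6, 11]
r2 m[R→φ7] = [2, 13]
r2 m[S→φ3] = [6, 10]
r2 m[S→φ4] = [6, 2]
r2 m[S→φ7] = [2, 8]
r2 m[G→φ0] = [2, 0]
r2 m[G→φ3] = [9, 4]
r2 m[G→φ5] = [9, 4]
r3 m[φ0→P] = [6, 4]
r3 m[φ0→G] = [12, 10]
r3 m[φ1→P] = [7, 13]
r3 m[φ1→R] = [10, 18]
r3 m[φ2→P] = [5, 8]
r3 m[φ2→J] = [10, 15]
r3 m[φ3→S] = [8, 4]
r3 m[φ3→G] = [7, 10]
r3 m[φ4→R] = [7, 10]
r3 m[φ4→S] = [7, 14]
r3 m[φ5→J] = [4, 8]
r3 m[φ5→G] = [6, 5]
r3 m[φ6→P] = [5, 10]
r3 m[φ6→J] = [12, 10]
r3 m[φ7→R] = [7, 10]
r3 m[φ7→S] = [7, 9]
r3 m[P→φ0] = [4, 20]
r3 m[P→φ1] = [9, 17]
r3 m[P→φ2] = [8, 19]
r3 m[P→φ6] = [9, 16]
r3 m[J→φ2] = [3, 5]
r3 m[J→φ5] = [5, 8]
r3 m[J→φ6] = [2, 11]
r3 m[R→φ1] = [6, 6]
r3 m[R→φ4] = [6, 11]
r3 m[R→φ7] = [2, 13]
r3 m[S→φ3] = [6, 10]
r3 m[S→φ4] = [6, 2]
r3 m[S→φ7] = [2, 8]
r3 m[G→φ0] = [2, 0]
r3 m[G→φ3] = [9, 4]
r3 m[G→φ5] = [9, 4]
r4 m[φ0→P] = [6, 4]
r4 m[φ0→G] = [12, 10]
r4 m[φ1→P] = [7, 13]
r4 m[φ1→R] = [10, 18]
r4 m[φ2→P] = [5, 8]
r4 m[φ2→J] = [10, 15]
r4 m[φ3→S] = [8, 4]
r4 m[φ3→G] = [7, 10]
r4 m[φ4→R] = [7, 10]
r4 m[φ4→S] = [7, 14]
r4 m[φ5→J] = [4, 8]
r4 m[φ5→G] = [6, 5]
r4 m[φ6→P] = [5, 10]
r4 m[φ6→J] = [12, 10]
r4 m[φ7→R] = [7, 10]
r4 m[φ7→S] = [7, 9]
r4 m[P→φ0] = [17, 31]
r4 m[P→φ1] = [16, 22]
r4 m[P→φ2] = [18, 27]
r4 m[P→φ6] = [18, 25]
r4 m[J→φ2] = [16, 18]
r4 m[J→φ5] = [22, 25]
r4 m[J→φ6] = [14, 23]
r4 m[R→φ1] = [14, 20]
r4 m[R→φ4] = [17, 28]
r4 m[R→φ7] = [17, 28]
r4 m[S→φ3] = [14, 23]
r4 m[S→φ4] = [15, 13]
r4 m[S→φ7] = [15, 18]
r4 m[G→φ0] = [13, 15]
r4 m[G→φ3] = [18, 15]
r4 m[G→φ5] = [19, 20]
r5 m[φ0→P] = [21, 19]
r5 m[φ0→G] = [25, 23]
r5 m[φ1→P] = [15, 21]
r5 m[φ1→R] = [17, 25]
r5 m[φ2→P] = [18, 21]
r5 m[φ2→J] = [20, 25]
r5 m[φ3→S] = [19, 15]
r5 m[φ3→G] = [15, 18]
r5 m[φ4→R] = [16, 19]
r5 m[φ4→S] = [18, 25]
r5 m[φ5→J] = [20, 24]
r5 m[φ5→G] = [23, 22]
r5 m[φ6→P] = [17, 22]
r5 m[φ6→J] = [21, 19]
r5 m[φ7→R] = [20, 20]
r5 m[φ7→S] = [22, 24]
r5 m[P→φ0] = [17, 31]
r5 m[P→φ1] = [16, 22]
r5 m[P→φ2] = [18, 27]
r5 m[P→φ6] = [18, 25]
r5 m[J→φ2] = [16, 18]
r5 m[J→φ5] = [22, 25]
r5 m[J→φ6] = [14, 23]
r5 m[R→φ1] = [14, 20]
r5 m[R→φ4] = [17, 28]
r5 m[R→φ7] = [17, 28]
r5 m[S→φ3] = [14, 23]
r5 m[S→φ4] = [15, 13]
r5 m[S→φ7] = [15, 18]
r5 m[G→φ0] = [13, 15]
r5 m[G→φ3] = [18, 15]
r5 m[G→φ5] = [19, 20]
no fixed point within 5 rounds

NOT CONVERGED within 5 rounds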